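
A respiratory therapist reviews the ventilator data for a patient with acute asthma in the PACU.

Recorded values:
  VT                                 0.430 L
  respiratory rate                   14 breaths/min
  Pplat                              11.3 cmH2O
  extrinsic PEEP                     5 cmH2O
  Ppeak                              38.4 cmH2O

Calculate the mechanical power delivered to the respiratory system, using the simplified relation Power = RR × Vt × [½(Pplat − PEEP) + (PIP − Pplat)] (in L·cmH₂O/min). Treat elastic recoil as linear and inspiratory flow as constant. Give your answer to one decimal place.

Per-breath work = Vt × [½(Pplat−PEEP) + (PIP−Pplat)] = 0.430 × [0.5×6.3 + 27.1] = 0.430 × 30.25 = 13.008 L·cmH2O.
Power = 14 × 13.008 = 182.11 L·cmH2O/min.

182.1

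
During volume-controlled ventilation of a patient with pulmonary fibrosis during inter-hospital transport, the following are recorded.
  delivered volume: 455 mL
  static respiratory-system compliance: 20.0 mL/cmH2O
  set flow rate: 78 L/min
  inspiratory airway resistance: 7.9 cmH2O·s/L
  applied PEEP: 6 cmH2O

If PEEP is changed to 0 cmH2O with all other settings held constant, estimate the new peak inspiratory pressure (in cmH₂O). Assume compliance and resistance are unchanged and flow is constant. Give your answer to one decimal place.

Flow: 78 L/min ÷ 60 = 1.3 L/s.
PIP = Vt/C + R·V̇ + PEEP (constant-flow equation of motion).
Only the baseline term changes: ΔPIP = ΔPEEP = 0 − 6 = -6.0 cmH2O.
Original PIP = 455/20.0 + 7.9×1.3 + 6 = 39.02 cmH2O; new PIP = 39.02 + (-6.0) = 33.02 cmH2O.

33.0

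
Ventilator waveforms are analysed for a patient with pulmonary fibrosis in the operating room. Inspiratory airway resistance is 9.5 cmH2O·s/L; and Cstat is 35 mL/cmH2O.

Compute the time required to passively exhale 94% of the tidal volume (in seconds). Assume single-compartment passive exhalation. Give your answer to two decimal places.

0.94

τ = R × C = 9.5 × 35 mL/cmH2O = 9.5 × 0.035 L/cmH2O = 0.3325 s.
Exhaled fraction f = 1 − e^(−t/τ) → t = −τ·ln(1 − f) = −0.3325·ln(0.06) = 0.9355 s.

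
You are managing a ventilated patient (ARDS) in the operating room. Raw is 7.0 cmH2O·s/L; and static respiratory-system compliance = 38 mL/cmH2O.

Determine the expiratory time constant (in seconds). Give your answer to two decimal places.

τ = R × C = 7.0 × 38 mL/cmH2O = 7.0 × 0.038 L/cmH2O = 0.266 s.

0.27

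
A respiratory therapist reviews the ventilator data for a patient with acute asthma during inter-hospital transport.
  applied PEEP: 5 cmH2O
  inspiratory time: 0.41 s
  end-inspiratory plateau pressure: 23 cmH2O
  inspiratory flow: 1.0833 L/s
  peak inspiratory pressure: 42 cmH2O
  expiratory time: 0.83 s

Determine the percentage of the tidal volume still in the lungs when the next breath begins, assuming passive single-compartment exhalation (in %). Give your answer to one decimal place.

Vt = flow × Ti = 1.0833 L/s × 0.41 s × 1000 mL/L = 444.15 mL.
R = (PIP − Pplat)/V̇ = (42 − 23) / 1.0833 = 19.0/1.0833 = 17.539 cmH2O·s/L.
C = Vt/(Pplat − PEEP) = 444.15 / (23 − 5) = 444.15/18.0 = 24.675 mL/cmH2O.
τ = R × C = 17.539 × 0.02468 L/cmH2O = 0.4329 s.
Fraction remaining at end-expiration = e^(−Te/τ) = e^(−0.83/0.4329) = 0.147 → 14.7%.

14.7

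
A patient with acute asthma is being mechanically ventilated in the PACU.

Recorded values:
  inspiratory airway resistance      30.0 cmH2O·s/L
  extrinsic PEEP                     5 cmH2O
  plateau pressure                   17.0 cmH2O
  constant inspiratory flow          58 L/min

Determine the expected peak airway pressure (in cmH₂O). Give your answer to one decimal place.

46.0

Flow: 58 L/min ÷ 60 = 0.9667 L/s.
PIP = Pplat + Raw × flow = 17.0 + 30.0 × 0.9667 = 17.0 + 29.001 = 46.001 cmH2O.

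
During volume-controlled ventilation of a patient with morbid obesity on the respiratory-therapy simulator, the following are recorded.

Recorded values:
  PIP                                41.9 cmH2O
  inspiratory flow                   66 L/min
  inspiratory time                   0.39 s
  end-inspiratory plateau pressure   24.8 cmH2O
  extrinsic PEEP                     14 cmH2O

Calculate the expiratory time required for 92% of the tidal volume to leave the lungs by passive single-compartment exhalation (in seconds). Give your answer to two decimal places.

1.56

Flow: 66 L/min ÷ 60 = 1.1 L/s.
Vt = flow × Ti = 1.1 L/s × 0.39 s × 1000 mL/L = 429.0 mL.
R = (PIP − Pplat)/V̇ = (41.9 − 24.8) / 1.1 = 17.1/1.1 = 15.545 cmH2O·s/L.
C = Vt/(Pplat − PEEP) = 429.0 / (24.8 − 14) = 429.0/10.8 = 39.722 mL/cmH2O.
τ = R × C = 15.545 × 0.03972 L/cmH2O = 0.6174 s.
t = −τ·ln(1 − 0.92) = −0.6174·ln(0.08) = 1.559 s.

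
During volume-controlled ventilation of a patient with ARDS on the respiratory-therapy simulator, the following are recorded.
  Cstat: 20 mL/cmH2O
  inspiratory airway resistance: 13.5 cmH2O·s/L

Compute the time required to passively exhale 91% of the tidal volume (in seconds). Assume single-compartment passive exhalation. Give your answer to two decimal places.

τ = R × C = 13.5 × 20 mL/cmH2O = 13.5 × 0.020 L/cmH2O = 0.27 s.
Exhaled fraction f = 1 − e^(−t/τ) → t = −τ·ln(1 − f) = −0.27·ln(0.09) = 0.6501 s.

0.65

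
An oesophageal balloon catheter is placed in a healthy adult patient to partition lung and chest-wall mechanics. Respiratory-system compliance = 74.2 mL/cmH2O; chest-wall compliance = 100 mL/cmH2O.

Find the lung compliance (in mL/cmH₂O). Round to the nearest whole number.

288

1/CL = 1/Crs − 1/Ccw.
1/CL = 1/74.2 − 1/100 = 0.003477.
CL = 287.6 mL/cmH2O.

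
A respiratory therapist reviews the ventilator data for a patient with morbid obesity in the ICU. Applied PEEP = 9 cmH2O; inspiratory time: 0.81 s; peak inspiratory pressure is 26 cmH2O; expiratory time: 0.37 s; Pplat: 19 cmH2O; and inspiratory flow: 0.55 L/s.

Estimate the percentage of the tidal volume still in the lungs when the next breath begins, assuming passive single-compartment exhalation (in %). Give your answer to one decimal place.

52.1

Vt = flow × Ti = 0.55 L/s × 0.81 s × 1000 mL/L = 445.5 mL.
R = (PIP − Pplat)/V̇ = (26 − 19) / 0.55 = 7.0/0.55 = 12.727 cmH2O·s/L.
C = Vt/(Pplat − PEEP) = 445.5 / (19 − 9) = 445.5/10.0 = 44.55 mL/cmH2O.
τ = R × C = 12.727 × 0.04455 L/cmH2O = 0.567 s.
Fraction remaining at end-expiration = e^(−Te/τ) = e^(−0.37/0.567) = 0.5207 → 52.07%.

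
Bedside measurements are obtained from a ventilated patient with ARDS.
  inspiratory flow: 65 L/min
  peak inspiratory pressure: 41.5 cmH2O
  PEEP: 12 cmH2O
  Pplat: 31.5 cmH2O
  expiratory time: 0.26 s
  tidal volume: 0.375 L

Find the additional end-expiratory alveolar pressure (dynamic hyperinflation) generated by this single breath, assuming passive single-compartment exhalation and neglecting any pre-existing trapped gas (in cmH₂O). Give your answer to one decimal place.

4.5

Flow: 65 L/min ÷ 60 = 1.0833 L/s.
R = (PIP − Pplat)/V̇ = (41.5 − 31.5) / 1.0833 = 10.0/1.0833 = 9.231 cmH2O·s/L.
C = Vt/(Pplat − PEEP) = 375.0 / (31.5 − 12) = 375.0/19.5 = 19.231 mL/cmH2O.
τ = R × C = 9.231 × 0.01923 L/cmH2O = 0.1775 s.
Fraction remaining = e^(−Te/τ) = e^(−0.26/0.1775) = 0.2311; trapped volume = 375.0 × 0.2311 = 86.663 mL.
Additional alveolar pressure from trapping ≈ V_trapped / C = 86.663 / 19.231 = 4.506 cmH2O.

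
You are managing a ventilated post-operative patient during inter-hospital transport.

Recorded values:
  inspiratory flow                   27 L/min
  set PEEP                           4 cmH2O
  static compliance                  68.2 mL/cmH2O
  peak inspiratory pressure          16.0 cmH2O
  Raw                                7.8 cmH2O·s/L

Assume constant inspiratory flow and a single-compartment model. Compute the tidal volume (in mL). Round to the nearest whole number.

Flow: 27 L/min ÷ 60 = 0.45 L/s.
Equation of motion (constant flow): PIP = Vt/C + R·V̇ + PEEP.
Vt/C = PIP − R·V̇ − PEEP = 16.0 − 3.51 − 4 = 8.49 cmH2O.
Vt = C × 8.49 = 68.2 × 8.49 = 579.02 mL.

579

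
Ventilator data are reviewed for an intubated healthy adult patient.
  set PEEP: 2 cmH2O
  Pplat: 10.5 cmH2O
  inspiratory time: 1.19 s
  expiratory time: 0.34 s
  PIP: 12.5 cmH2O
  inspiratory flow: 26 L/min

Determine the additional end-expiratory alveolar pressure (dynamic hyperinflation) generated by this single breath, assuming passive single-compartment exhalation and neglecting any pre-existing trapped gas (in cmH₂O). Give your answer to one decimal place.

Flow: 26 L/min ÷ 60 = 0.4333 L/s.
Vt = flow × Ti = 0.4333 L/s × 1.19 s × 1000 mL/L = 515.63 mL.
R = (PIP − Pplat)/V̇ = (12.5 − 10.5) / 0.4333 = 2.0/0.4333 = 4.616 cmH2O·s/L.
C = Vt/(Pplat − PEEP) = 515.63 / (10.5 − 2) = 515.63/8.5 = 60.662 mL/cmH2O.
τ = R × C = 4.616 × 0.06066 L/cmH2O = 0.28 s.
Fraction remaining = e^(−Te/τ) = e^(−0.34/0.28) = 0.2969; trapped volume = 515.63 × 0.2969 = 153.09 mL.
Additional alveolar pressure from trapping ≈ V_trapped / C = 153.09 / 60.662 = 2.524 cmH2O.

2.5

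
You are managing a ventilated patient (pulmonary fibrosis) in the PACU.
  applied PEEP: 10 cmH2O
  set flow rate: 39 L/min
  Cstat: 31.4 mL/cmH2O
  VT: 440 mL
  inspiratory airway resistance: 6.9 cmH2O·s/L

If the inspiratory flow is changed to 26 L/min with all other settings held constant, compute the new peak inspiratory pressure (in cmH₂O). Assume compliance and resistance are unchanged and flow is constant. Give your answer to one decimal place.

Flow: 39 L/min ÷ 60 = 0.65 L/s.
New flow: 26 L/min ÷ 60 = 0.4333 L/s.
PIP = Vt/C + R·V̇ + PEEP (constant-flow equation of motion).
Only the resistive term changes: ΔPIP = R × ΔV̇ = 6.9 × (0.4333 − 0.65) = 6.9 × -0.2167 = -1.495 cmH2O.
Original PIP = 440/31.4 + 6.9×0.65 + 10 = 28.498 cmH2O; new PIP = 28.498 + (-1.495) = 27.003 cmH2O.

27.0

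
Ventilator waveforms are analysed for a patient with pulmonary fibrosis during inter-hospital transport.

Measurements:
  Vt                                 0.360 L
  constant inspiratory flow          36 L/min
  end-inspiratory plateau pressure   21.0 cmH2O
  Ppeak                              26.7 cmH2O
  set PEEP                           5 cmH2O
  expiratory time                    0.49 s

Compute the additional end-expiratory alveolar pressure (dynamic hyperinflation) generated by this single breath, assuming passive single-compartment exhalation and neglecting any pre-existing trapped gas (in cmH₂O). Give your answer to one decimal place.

1.6

Flow: 36 L/min ÷ 60 = 0.6 L/s.
R = (PIP − Pplat)/V̇ = (26.7 − 21.0) / 0.6 = 5.7/0.6 = 9.5 cmH2O·s/L.
C = Vt/(Pplat − PEEP) = 360.0 / (21.0 − 5) = 360.0/16.0 = 22.5 mL/cmH2O.
τ = R × C = 9.5 × 0.0225 L/cmH2O = 0.2138 s.
Fraction remaining = e^(−Te/τ) = e^(−0.49/0.2138) = 0.1011; trapped volume = 360.0 × 0.1011 = 36.396 mL.
Additional alveolar pressure from trapping ≈ V_trapped / C = 36.396 / 22.5 = 1.618 cmH2O.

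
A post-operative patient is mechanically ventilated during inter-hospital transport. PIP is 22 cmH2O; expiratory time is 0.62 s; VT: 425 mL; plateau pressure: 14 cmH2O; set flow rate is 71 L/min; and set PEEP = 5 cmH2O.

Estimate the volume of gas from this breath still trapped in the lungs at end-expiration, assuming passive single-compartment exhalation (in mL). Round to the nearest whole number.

61

Flow: 71 L/min ÷ 60 = 1.1833 L/s.
R = (PIP − Pplat)/V̇ = (22 − 14) / 1.1833 = 8.0/1.1833 = 6.761 cmH2O·s/L.
C = Vt/(Pplat − PEEP) = 425.0 / (14 − 5) = 425.0/9.0 = 47.222 mL/cmH2O.
τ = R × C = 6.761 × 0.04722 L/cmH2O = 0.3193 s.
Fraction remaining = e^(−Te/τ) = e^(−0.62/0.3193) = 0.1435.
Trapped volume = 425.0 × 0.1435 = 60.988 mL.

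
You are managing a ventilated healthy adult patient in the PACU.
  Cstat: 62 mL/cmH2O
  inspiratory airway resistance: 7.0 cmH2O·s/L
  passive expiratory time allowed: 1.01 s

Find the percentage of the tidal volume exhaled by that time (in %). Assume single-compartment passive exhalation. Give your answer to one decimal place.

90.2

τ = R × C = 7.0 × 62 mL/cmH2O = 7.0 × 0.062 L/cmH2O = 0.434 s.
Passive exhalation: V(t)/V₀ = e^(−t/τ) = e^(−1.01/0.434) = 0.09757.
Fraction exhaled = 1 − 0.09757 = 0.9024 → 90.24%.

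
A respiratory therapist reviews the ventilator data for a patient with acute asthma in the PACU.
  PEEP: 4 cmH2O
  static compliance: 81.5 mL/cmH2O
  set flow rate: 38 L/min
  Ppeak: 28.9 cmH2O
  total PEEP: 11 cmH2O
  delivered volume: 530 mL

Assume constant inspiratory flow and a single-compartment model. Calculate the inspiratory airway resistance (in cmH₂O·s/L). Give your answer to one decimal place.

Flow: 38 L/min ÷ 60 = 0.6333 L/s.
Total PEEP = 11 cmH2O (set 4 + intrinsic 7); this is the baseline alveolar pressure.
Equation of motion (constant flow): PIP = Vt/C + R·V̇ + PEEP.
R·V̇ = PIP − Vt/C − PEEP = 28.9 − 530/81.5 − 11 = 28.9 − 6.503 − 11 = 11.397 cmH2O.
R = 11.397 / 0.6333 = 17.996 cmH2O·s/L.

18.0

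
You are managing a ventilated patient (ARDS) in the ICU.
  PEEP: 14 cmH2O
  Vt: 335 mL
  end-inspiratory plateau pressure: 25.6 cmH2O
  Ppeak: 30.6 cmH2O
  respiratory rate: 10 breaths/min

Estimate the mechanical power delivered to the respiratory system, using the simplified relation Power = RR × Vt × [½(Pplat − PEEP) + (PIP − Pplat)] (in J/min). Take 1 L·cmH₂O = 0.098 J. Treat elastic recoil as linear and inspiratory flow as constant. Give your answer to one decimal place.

Per-breath work = Vt × [½(Pplat−PEEP) + (PIP−Pplat)] = 0.335 × [0.5×11.6 + 5.0] = 0.335 × 10.8 = 3.618 L·cmH2O.
Power = 10 × 3.618 = 36.18 L·cmH2O/min.
× 0.098 J/(L·cmH2O) → 3.546 J/min.

3.5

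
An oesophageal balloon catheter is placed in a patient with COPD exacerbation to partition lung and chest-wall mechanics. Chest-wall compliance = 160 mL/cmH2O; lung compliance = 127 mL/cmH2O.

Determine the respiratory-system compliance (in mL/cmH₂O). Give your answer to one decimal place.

70.8

Lung and chest wall are elastances in series: 1/Crs = 1/CL + 1/Ccw.
1/Crs = 1/127 + 1/160 = 0.01412.
Crs = 70.822 mL/cmH2O.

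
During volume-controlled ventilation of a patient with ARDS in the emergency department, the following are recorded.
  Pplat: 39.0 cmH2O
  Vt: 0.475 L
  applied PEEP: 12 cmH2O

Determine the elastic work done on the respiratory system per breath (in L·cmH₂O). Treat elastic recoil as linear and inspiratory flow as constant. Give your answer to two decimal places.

6.41

Elastic work ≈ ½ × (Pplat − PEEP) × Vt = 0.5 × (39.0 − 12) × 0.475 L = 0.5 × 27.0 × 0.475 = 6.413 L·cmH2O.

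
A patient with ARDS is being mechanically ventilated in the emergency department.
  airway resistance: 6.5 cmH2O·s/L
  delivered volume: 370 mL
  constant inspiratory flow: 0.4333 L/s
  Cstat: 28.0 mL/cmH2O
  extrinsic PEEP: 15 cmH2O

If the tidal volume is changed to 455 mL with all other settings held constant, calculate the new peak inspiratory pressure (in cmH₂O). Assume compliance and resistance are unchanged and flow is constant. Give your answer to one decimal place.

PIP = Vt/C + R·V̇ + PEEP (constant-flow equation of motion).
Only the elastic term changes: ΔPIP = ΔVt / C = (455 − 370) / 28.0 = 3.036 cmH2O.
Original PIP = 370/28.0 + 6.5×0.4333 + 15 = 31.031 cmH2O; new PIP = 31.031 + (3.036) = 34.067 cmH2O.

34.1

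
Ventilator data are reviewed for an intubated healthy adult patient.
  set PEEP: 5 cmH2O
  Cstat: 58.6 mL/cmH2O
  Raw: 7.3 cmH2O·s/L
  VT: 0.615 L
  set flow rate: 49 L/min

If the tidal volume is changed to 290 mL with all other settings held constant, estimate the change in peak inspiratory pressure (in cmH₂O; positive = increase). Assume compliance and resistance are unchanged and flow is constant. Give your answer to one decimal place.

PIP = Vt/C + R·V̇ + PEEP (constant-flow equation of motion).
Only the elastic term changes: ΔPIP = ΔVt / C = (290 − 615) / 58.6 = -5.546 cmH2O.

-5.5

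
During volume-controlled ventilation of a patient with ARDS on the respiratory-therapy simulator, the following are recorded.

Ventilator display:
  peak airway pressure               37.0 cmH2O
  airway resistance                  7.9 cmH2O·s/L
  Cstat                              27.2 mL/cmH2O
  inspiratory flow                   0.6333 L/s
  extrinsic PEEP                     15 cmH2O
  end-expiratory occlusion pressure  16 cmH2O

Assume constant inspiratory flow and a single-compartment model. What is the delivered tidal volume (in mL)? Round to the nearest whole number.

Total PEEP = 16 cmH2O (set 15 + intrinsic 1); this is the baseline alveolar pressure.
Equation of motion (constant flow): PIP = Vt/C + R·V̇ + PEEP.
Vt/C = PIP − R·V̇ − PEEP = 37.0 − 5.003 − 16 = 15.997 cmH2O.
Vt = C × 15.997 = 27.2 × 15.997 = 435.12 mL.

435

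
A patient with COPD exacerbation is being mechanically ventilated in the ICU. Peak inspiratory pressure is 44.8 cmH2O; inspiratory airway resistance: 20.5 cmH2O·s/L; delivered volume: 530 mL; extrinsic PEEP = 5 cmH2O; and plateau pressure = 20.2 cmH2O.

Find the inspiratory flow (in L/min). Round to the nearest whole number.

72

flow = (PIP − Pplat) / Raw = (44.8 − 20.2) / 20.5 = 1.2 L/s × 60 = 72.0 L/min.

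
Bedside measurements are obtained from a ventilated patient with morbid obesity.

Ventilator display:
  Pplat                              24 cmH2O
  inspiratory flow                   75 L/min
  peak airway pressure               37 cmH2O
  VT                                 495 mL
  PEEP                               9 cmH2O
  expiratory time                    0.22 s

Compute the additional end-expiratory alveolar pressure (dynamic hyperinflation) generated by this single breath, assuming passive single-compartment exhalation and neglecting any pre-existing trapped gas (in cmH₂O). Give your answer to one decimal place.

Flow: 75 L/min ÷ 60 = 1.25 L/s.
R = (PIP − Pplat)/V̇ = (37 − 24) / 1.25 = 13.0/1.25 = 10.4 cmH2O·s/L.
C = Vt/(Pplat − PEEP) = 495.0 / (24 − 9) = 495.0/15.0 = 33.0 mL/cmH2O.
τ = R × C = 10.4 × 0.033 L/cmH2O = 0.3432 s.
Fraction remaining = e^(−Te/τ) = e^(−0.22/0.3432) = 0.5268; trapped volume = 495.0 × 0.5268 = 260.77 mL.
Additional alveolar pressure from trapping ≈ V_trapped / C = 260.77 / 33.0 = 7.902 cmH2O.

7.9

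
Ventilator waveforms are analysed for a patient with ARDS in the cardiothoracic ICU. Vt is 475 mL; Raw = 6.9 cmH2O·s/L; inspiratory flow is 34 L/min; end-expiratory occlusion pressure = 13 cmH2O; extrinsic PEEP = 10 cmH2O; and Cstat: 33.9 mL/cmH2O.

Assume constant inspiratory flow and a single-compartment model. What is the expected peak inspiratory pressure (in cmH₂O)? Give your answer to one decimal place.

30.9

Flow: 34 L/min ÷ 60 = 0.5667 L/s.
Total PEEP = 13 cmH2O (set 10 + intrinsic 3); this is the baseline alveolar pressure.
Equation of motion (constant flow): PIP = Vt/C + R·V̇ + PEEP.
PIP = 475/33.9 + 6.9×0.5667 + 13 = 14.012 + 3.91 + 13 = 30.922 cmH2O.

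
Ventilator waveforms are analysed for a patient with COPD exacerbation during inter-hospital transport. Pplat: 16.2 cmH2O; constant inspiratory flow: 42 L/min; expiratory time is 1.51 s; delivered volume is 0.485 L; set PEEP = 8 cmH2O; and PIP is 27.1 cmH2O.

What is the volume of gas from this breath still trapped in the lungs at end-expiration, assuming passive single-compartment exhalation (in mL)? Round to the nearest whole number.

Flow: 42 L/min ÷ 60 = 0.7 L/s.
R = (PIP − Pplat)/V̇ = (27.1 − 16.2) / 0.7 = 10.9/0.7 = 15.571 cmH2O·s/L.
C = Vt/(Pplat − PEEP) = 485.0 / (16.2 − 8) = 485.0/8.2 = 59.146 mL/cmH2O.
τ = R × C = 15.571 × 0.05915 L/cmH2O = 0.921 s.
Fraction remaining = e^(−Te/τ) = e^(−1.51/0.921) = 0.1941.
Trapped volume = 485.0 × 0.1941 = 94.139 mL.

94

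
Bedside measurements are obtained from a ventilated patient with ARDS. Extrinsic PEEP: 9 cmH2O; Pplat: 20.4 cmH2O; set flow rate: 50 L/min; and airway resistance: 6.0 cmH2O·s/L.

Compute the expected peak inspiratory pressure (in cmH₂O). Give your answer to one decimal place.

Flow: 50 L/min ÷ 60 = 0.8333 L/s.
PIP = Pplat + Raw × flow = 20.4 + 6.0 × 0.8333 = 20.4 + 5.0 = 25.4 cmH2O.

25.4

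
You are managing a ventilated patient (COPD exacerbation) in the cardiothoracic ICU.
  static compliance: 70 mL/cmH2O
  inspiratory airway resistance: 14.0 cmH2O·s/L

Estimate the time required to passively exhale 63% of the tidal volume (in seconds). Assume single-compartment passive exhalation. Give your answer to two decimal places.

τ = R × C = 14.0 × 70 mL/cmH2O = 14.0 × 0.070 L/cmH2O = 0.98 s.
Exhaled fraction f = 1 − e^(−t/τ) → t = −τ·ln(1 − f) = −0.98·ln(0.37) = 0.9744 s.

0.97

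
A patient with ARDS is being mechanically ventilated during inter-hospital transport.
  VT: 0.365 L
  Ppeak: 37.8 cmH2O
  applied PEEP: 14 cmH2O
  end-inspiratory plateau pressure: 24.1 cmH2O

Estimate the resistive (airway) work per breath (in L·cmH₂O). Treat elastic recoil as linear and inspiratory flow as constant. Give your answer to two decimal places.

With constant inspiratory flow the resistive pressure is constant at PIP − Pplat = 37.8 − 24.1 = 13.7 cmH2O, so resistive work = 13.7 × 0.365 = 5.001 L·cmH2O.

5.00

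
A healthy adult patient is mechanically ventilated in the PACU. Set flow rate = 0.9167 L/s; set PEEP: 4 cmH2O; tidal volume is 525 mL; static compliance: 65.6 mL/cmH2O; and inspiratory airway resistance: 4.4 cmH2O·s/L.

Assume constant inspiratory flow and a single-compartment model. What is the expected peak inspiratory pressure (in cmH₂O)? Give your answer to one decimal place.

Equation of motion (constant flow): PIP = Vt/C + R·V̇ + PEEP.
PIP = 525/65.6 + 4.4×0.9167 + 4 = 8.003 + 4.033 + 4 = 16.036 cmH2O.

16.0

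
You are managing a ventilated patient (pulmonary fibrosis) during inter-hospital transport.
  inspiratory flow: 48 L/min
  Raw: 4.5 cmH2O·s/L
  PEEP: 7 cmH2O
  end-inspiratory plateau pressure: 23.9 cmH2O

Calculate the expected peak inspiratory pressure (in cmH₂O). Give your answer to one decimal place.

Flow: 48 L/min ÷ 60 = 0.8 L/s.
PIP = Pplat + Raw × flow = 23.9 + 4.5 × 0.8 = 23.9 + 3.6 = 27.5 cmH2O.

27.5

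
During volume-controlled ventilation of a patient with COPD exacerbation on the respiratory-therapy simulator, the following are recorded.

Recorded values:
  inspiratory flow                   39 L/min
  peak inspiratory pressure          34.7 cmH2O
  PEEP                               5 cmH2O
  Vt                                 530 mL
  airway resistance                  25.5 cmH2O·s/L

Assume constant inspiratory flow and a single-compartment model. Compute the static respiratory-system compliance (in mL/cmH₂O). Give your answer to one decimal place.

40.4

Flow: 39 L/min ÷ 60 = 0.65 L/s.
Equation of motion (constant flow): PIP = Vt/C + R·V̇ + PEEP.
Vt/C = PIP − R·V̇ − PEEP = 34.7 − 25.5×0.65 − 5 = 34.7 − 16.575 − 5 = 13.125 cmH2O.
C = Vt / 13.125 = 530 / 13.125 = 40.381 mL/cmH2O.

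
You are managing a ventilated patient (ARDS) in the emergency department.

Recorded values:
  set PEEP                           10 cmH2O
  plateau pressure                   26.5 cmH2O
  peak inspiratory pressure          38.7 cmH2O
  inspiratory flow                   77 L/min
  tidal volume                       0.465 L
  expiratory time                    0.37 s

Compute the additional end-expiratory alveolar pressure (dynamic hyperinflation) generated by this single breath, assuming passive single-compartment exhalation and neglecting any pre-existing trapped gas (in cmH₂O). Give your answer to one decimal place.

4.1

Flow: 77 L/min ÷ 60 = 1.2833 L/s.
R = (PIP − Pplat)/V̇ = (38.7 − 26.5) / 1.2833 = 12.2/1.2833 = 9.507 cmH2O·s/L.
C = Vt/(Pplat − PEEP) = 465.0 / (26.5 − 10) = 465.0/16.5 = 28.182 mL/cmH2O.
τ = R × C = 9.507 × 0.02818 L/cmH2O = 0.2679 s.
Fraction remaining = e^(−Te/τ) = e^(−0.37/0.2679) = 0.2513; trapped volume = 465.0 × 0.2513 = 116.85 mL.
Additional alveolar pressure from trapping ≈ V_trapped / C = 116.85 / 28.182 = 4.146 cmH2O.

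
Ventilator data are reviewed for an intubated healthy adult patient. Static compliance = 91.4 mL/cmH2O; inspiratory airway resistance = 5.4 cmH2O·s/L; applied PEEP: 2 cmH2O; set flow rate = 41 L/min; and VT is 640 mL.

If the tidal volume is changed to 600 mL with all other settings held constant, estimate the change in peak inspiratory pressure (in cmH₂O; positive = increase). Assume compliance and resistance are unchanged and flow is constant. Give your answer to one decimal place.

PIP = Vt/C + R·V̇ + PEEP (constant-flow equation of motion).
Only the elastic term changes: ΔPIP = ΔVt / C = (600 − 640) / 91.4 = -0.4376 cmH2O.

-0.4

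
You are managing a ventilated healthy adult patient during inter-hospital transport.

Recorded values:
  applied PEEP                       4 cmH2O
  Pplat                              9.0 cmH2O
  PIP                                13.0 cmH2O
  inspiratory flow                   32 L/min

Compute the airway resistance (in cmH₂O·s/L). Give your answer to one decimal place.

7.5

Flow: 32 L/min ÷ 60 = 0.5333 L/s.
Raw = (PIP − Pplat) / flow = (13.0 − 9.0) / 0.5333 = 4.0 / 0.5333 = 7.5 cmH2O·s/L.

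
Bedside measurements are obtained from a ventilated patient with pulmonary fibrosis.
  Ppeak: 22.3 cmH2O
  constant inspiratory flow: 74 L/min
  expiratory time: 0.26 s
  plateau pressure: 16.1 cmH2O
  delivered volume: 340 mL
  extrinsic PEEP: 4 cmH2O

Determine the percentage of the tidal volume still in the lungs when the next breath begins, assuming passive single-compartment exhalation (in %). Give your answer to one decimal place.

Flow: 74 L/min ÷ 60 = 1.2333 L/s.
R = (PIP − Pplat)/V̇ = (22.3 − 16.1) / 1.2333 = 6.2/1.2333 = 5.027 cmH2O·s/L.
C = Vt/(Pplat − PEEP) = 340.0 / (16.1 − 4) = 340.0/12.1 = 28.099 mL/cmH2O.
τ = R × C = 5.027 × 0.0281 L/cmH2O = 0.1413 s.
Fraction remaining at end-expiration = e^(−Te/τ) = e^(−0.26/0.1413) = 0.1588 → 15.88%.

15.9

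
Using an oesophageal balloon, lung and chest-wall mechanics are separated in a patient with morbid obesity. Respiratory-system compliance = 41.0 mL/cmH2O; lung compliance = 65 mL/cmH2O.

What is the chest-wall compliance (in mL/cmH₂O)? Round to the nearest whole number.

1/Ccw = 1/Crs − 1/CL.
1/Ccw = 1/41.0 − 1/65 = 0.009006.
Ccw = 111.04 mL/cmH2O.

111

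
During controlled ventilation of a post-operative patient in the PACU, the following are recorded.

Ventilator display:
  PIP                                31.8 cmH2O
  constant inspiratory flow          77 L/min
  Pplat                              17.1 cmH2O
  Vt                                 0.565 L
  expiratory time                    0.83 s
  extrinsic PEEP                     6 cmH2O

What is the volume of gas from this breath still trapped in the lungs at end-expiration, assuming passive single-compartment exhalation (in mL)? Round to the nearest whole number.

Flow: 77 L/min ÷ 60 = 1.2833 L/s.
R = (PIP − Pplat)/V̇ = (31.8 − 17.1) / 1.2833 = 14.7/1.2833 = 11.455 cmH2O·s/L.
C = Vt/(Pplat − PEEP) = 565.0 / (17.1 − 6) = 565.0/11.1 = 50.901 mL/cmH2O.
τ = R × C = 11.455 × 0.0509 L/cmH2O = 0.5831 s.
Fraction remaining = e^(−Te/τ) = e^(−0.83/0.5831) = 0.2409.
Trapped volume = 565.0 × 0.2409 = 136.11 mL.

136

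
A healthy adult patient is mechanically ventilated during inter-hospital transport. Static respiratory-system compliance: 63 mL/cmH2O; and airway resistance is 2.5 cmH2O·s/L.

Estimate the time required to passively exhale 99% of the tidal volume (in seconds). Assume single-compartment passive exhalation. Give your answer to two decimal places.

τ = R × C = 2.5 × 63 mL/cmH2O = 2.5 × 0.063 L/cmH2O = 0.1575 s.
Exhaled fraction f = 1 − e^(−t/τ) → t = −τ·ln(1 − f) = −0.1575·ln(0.01) = 0.7253 s.

0.73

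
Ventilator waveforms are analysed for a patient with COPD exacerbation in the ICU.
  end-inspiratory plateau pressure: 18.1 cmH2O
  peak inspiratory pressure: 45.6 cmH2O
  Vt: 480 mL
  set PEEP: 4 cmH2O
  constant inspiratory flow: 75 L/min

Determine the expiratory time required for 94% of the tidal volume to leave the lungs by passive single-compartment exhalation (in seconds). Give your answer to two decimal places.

2.11

Flow: 75 L/min ÷ 60 = 1.25 L/s.
R = (PIP − Pplat)/V̇ = (45.6 − 18.1) / 1.25 = 27.5/1.25 = 22.0 cmH2O·s/L.
C = Vt/(Pplat − PEEP) = 480.0 / (18.1 − 4) = 480.0/14.1 = 34.043 mL/cmH2O.
τ = R × C = 22.0 × 0.03404 L/cmH2O = 0.7489 s.
t = −τ·ln(1 − 0.94) = −0.7489·ln(0.06) = 2.107 s.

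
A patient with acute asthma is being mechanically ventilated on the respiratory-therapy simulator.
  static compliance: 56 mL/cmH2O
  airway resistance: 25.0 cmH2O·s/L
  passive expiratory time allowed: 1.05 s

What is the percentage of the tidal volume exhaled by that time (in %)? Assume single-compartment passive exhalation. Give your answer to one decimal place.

52.8

τ = R × C = 25.0 × 56 mL/cmH2O = 25.0 × 0.056 L/cmH2O = 1.4 s.
Passive exhalation: V(t)/V₀ = e^(−t/τ) = e^(−1.05/1.4) = 0.4724.
Fraction exhaled = 1 − 0.4724 = 0.5276 → 52.76%.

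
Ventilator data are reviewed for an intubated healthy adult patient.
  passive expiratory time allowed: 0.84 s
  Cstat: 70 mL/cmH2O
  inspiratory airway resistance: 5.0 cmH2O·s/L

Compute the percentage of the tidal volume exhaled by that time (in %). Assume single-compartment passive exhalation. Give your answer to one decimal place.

90.9

τ = R × C = 5.0 × 70 mL/cmH2O = 5.0 × 0.070 L/cmH2O = 0.35 s.
Passive exhalation: V(t)/V₀ = e^(−t/τ) = e^(−0.84/0.35) = 0.09072.
Fraction exhaled = 1 − 0.09072 = 0.9093 → 90.93%.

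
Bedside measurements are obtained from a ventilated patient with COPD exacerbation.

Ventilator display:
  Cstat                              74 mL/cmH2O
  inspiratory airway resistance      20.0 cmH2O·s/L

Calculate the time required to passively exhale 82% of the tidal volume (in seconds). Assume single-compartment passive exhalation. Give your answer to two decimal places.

2.54

τ = R × C = 20.0 × 74 mL/cmH2O = 20.0 × 0.074 L/cmH2O = 1.48 s.
Exhaled fraction f = 1 − e^(−t/τ) → t = −τ·ln(1 − f) = −1.48·ln(0.18) = 2.538 s.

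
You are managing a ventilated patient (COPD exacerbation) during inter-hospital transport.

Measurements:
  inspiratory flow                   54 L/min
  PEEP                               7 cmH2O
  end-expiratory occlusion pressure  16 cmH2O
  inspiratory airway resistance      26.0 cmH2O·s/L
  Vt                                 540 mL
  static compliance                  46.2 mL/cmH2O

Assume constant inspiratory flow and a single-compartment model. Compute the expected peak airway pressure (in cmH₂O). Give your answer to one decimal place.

Flow: 54 L/min ÷ 60 = 0.9 L/s.
Total PEEP = 16 cmH2O (set 7 + intrinsic 9); this is the baseline alveolar pressure.
Equation of motion (constant flow): PIP = Vt/C + R·V̇ + PEEP.
PIP = 540/46.2 + 26.0×0.9 + 16 = 11.688 + 23.4 + 16 = 51.088 cmH2O.

51.1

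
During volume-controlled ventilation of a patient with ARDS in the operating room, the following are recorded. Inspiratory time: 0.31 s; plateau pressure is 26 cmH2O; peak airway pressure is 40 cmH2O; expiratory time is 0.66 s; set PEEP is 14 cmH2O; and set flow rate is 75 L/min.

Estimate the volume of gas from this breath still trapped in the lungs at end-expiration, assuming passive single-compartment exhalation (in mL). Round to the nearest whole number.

Flow: 75 L/min ÷ 60 = 1.25 L/s.
Vt = flow × Ti = 1.25 L/s × 0.31 s × 1000 mL/L = 387.5 mL.
R = (PIP − Pplat)/V̇ = (40 − 26) / 1.25 = 14.0/1.25 = 11.2 cmH2O·s/L.
C = Vt/(Pplat − PEEP) = 387.5 / (26 − 14) = 387.5/12.0 = 32.292 mL/cmH2O.
τ = R × C = 11.2 × 0.03229 L/cmH2O = 0.3616 s.
Fraction remaining = e^(−Te/τ) = e^(−0.66/0.3616) = 0.1612.
Trapped volume = 387.5 × 0.1612 = 62.465 mL.

62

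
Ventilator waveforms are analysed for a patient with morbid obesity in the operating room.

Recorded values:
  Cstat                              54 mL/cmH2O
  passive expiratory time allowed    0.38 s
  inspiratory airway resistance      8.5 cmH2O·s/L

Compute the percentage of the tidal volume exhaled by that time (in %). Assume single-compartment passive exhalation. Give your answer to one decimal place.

τ = R × C = 8.5 × 54 mL/cmH2O = 8.5 × 0.054 L/cmH2O = 0.459 s.
Passive exhalation: V(t)/V₀ = e^(−t/τ) = e^(−0.38/0.459) = 0.437.
Fraction exhaled = 1 − 0.437 = 0.563 → 56.3%.

56.3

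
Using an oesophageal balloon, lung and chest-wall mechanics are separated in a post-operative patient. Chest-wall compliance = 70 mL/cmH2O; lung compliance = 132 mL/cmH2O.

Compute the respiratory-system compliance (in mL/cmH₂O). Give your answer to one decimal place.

45.7

Lung and chest wall are elastances in series: 1/Crs = 1/CL + 1/Ccw.
1/Crs = 1/132 + 1/70 = 0.02186.
Crs = 45.746 mL/cmH2O.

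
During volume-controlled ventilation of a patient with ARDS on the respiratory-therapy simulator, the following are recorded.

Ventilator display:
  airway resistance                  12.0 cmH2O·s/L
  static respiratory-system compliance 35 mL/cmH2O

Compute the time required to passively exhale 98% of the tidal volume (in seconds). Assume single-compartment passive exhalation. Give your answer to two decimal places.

1.64

τ = R × C = 12.0 × 35 mL/cmH2O = 12.0 × 0.035 L/cmH2O = 0.42 s.
Exhaled fraction f = 1 − e^(−t/τ) → t = −τ·ln(1 − f) = −0.42·ln(0.02) = 1.643 s.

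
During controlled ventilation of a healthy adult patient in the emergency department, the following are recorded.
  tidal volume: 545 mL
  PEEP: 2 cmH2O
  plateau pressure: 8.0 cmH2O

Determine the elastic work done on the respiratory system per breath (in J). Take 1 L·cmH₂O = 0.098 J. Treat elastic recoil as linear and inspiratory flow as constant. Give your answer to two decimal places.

0.16

Elastic work ≈ ½ × (Pplat − PEEP) × Vt = 0.5 × (8.0 − 2) × 0.545 L = 0.5 × 6.0 × 0.545 = 1.635 L·cmH2O.
× 0.098 J/(L·cmH2O) → 0.1602 J.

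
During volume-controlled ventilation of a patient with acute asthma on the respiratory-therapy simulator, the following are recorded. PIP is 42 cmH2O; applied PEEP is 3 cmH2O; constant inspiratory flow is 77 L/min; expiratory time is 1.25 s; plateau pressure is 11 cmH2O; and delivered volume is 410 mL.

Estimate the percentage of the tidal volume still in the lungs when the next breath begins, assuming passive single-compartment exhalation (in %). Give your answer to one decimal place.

36.4

Flow: 77 L/min ÷ 60 = 1.2833 L/s.
R = (PIP − Pplat)/V̇ = (42 − 11) / 1.2833 = 31.0/1.2833 = 24.156 cmH2O·s/L.
C = Vt/(Pplat − PEEP) = 410.0 / (11 − 3) = 410.0/8.0 = 51.25 mL/cmH2O.
τ = R × C = 24.156 × 0.05125 L/cmH2O = 1.238 s.
Fraction remaining at end-expiration = e^(−Te/τ) = e^(−1.25/1.238) = 0.3643 → 36.43%.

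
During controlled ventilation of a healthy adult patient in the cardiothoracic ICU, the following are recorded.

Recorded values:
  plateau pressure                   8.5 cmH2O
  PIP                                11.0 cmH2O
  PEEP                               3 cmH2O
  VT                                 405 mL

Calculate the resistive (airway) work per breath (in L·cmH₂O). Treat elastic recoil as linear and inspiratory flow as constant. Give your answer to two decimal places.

With constant inspiratory flow the resistive pressure is constant at PIP − Pplat = 11.0 − 8.5 = 2.5 cmH2O, so resistive work = 2.5 × 0.405 = 1.013 L·cmH2O.

1.01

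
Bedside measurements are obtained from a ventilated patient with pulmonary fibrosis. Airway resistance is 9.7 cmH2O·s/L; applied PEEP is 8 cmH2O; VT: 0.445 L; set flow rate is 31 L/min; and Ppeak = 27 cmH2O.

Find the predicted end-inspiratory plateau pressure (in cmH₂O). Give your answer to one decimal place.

Flow: 31 L/min ÷ 60 = 0.5167 L/s.
Pplat = PIP − Raw × flow = 27 − 9.7 × 0.5167 = 27 − 5.012 = 21.988 cmH2O.

22.0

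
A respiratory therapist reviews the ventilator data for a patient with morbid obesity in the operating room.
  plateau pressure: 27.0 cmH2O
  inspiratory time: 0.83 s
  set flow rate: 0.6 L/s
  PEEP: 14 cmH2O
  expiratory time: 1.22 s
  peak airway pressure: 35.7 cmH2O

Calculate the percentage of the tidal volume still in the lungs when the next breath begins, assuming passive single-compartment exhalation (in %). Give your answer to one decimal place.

Vt = flow × Ti = 0.6 L/s × 0.83 s × 1000 mL/L = 498.0 mL.
R = (PIP − Pplat)/V̇ = (35.7 − 27.0) / 0.6 = 8.7/0.6 = 14.5 cmH2O·s/L.
C = Vt/(Pplat − PEEP) = 498.0 / (27.0 − 14) = 498.0/13.0 = 38.308 mL/cmH2O.
τ = R × C = 14.5 × 0.03831 L/cmH2O = 0.5555 s.
Fraction remaining at end-expiration = e^(−Te/τ) = e^(−1.22/0.5555) = 0.1112 → 11.12%.

11.1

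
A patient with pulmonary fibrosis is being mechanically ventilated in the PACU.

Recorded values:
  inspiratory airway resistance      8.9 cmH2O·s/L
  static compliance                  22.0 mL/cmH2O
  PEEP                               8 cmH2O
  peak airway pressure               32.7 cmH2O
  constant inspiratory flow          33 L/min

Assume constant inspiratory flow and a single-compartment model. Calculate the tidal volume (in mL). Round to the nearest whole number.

436

Flow: 33 L/min ÷ 60 = 0.55 L/s.
Equation of motion (constant flow): PIP = Vt/C + R·V̇ + PEEP.
Vt/C = PIP − R·V̇ − PEEP = 32.7 − 4.895 − 8 = 19.805 cmH2O.
Vt = C × 19.805 = 22.0 × 19.805 = 435.71 mL.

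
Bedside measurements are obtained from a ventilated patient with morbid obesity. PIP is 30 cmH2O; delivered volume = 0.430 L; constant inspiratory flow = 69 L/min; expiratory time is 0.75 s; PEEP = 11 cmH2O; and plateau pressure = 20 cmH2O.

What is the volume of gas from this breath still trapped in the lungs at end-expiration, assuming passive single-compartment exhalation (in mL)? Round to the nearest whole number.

71

Flow: 69 L/min ÷ 60 = 1.15 L/s.
R = (PIP − Pplat)/V̇ = (30 − 20) / 1.15 = 10.0/1.15 = 8.696 cmH2O·s/L.
C = Vt/(Pplat − PEEP) = 430.0 / (20 − 11) = 430.0/9.0 = 47.778 mL/cmH2O.
τ = R × C = 8.696 × 0.04778 L/cmH2O = 0.4155 s.
Fraction remaining = e^(−Te/τ) = e^(−0.75/0.4155) = 0.1645.
Trapped volume = 430.0 × 0.1645 = 70.735 mL.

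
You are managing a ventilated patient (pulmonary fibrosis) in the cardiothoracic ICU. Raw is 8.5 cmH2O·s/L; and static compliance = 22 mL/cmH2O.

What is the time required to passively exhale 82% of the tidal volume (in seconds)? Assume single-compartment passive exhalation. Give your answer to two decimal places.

0.32

τ = R × C = 8.5 × 22 mL/cmH2O = 8.5 × 0.022 L/cmH2O = 0.187 s.
Exhaled fraction f = 1 − e^(−t/τ) → t = −τ·ln(1 − f) = −0.187·ln(0.18) = 0.3207 s.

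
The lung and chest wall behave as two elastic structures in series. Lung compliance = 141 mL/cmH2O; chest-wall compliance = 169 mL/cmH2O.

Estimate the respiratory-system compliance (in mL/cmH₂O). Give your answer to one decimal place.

Lung and chest wall are elastances in series: 1/Crs = 1/CL + 1/Ccw.
1/Crs = 1/141 + 1/169 = 0.01301.
Crs = 76.864 mL/cmH2O.

76.9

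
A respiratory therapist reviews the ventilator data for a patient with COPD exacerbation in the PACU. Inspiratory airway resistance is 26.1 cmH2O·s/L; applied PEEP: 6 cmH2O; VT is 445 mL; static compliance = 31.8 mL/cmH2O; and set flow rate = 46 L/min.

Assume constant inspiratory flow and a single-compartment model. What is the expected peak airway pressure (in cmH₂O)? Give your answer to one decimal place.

Flow: 46 L/min ÷ 60 = 0.7667 L/s.
Equation of motion (constant flow): PIP = Vt/C + R·V̇ + PEEP.
PIP = 445/31.8 + 26.1×0.7667 + 6 = 13.994 + 20.011 + 6 = 40.005 cmH2O.

40.0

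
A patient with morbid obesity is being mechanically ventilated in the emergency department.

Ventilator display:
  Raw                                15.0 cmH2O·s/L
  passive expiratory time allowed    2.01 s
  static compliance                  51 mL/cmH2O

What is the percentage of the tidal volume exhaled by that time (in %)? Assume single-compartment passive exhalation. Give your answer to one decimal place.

92.8

τ = R × C = 15.0 × 51 mL/cmH2O = 15.0 × 0.051 L/cmH2O = 0.765 s.
Passive exhalation: V(t)/V₀ = e^(−t/τ) = e^(−2.01/0.765) = 0.07226.
Fraction exhaled = 1 − 0.07226 = 0.9277 → 92.77%.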